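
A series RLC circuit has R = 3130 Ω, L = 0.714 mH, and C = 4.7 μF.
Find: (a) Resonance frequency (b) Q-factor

Step 1 — Resonance condition Im(Z)=0 gives ω₀ = 1/√(LC).
Step 2 — ω₀ = 1/√(0.000714·4.7e-06) = 1.726e+04 rad/s.
Step 3 — f₀ = ω₀/(2π) = 2747 Hz.
Step 4 — Series Q: Q = ω₀L/R = 1.726e+04·0.000714/3130 = 0.003938.

(a) f₀ = 2747 Hz  (b) Q = 0.003938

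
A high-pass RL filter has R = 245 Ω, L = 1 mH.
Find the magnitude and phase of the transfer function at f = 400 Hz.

Step 1 — Angular frequency: ω = 2π·400 = 2513 rad/s.
Step 2 — Transfer function: H(jω) = jωL/(R + jωL).
Step 3 — Numerator jωL = j·2.513; denominator R + jωL = 245 + j2.513.
Step 4 — H = 0.0001052 + j0.01026.
Step 5 — Magnitude: |H| = 0.01026 (-39.8 dB); phase: φ = 89.4°.

|H| = 0.01026 (-39.8 dB), φ = 89.4°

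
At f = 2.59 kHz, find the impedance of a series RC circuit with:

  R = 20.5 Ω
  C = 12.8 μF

Step 1 — Angular frequency: ω = 2π·f = 2π·2590 = 1.627e+04 rad/s.
Step 2 — Component impedances:
  R: Z = R = 20.5 Ω
  C: Z = 1/(jωC) = -j/(ω·C) = 0 - j4.801 Ω
Step 3 — Series combination: Z_total = R + C = 20.5 - j4.801 Ω = 21.05∠-13.2° Ω.

Z = 20.5 - j4.801 Ω = 21.05∠-13.2° Ω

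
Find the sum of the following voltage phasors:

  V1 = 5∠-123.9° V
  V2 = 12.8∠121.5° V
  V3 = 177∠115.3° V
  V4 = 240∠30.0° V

Step 1 — Convert each phasor to rectangular form:
  V1 = 5·(cos(-123.9°) + j·sin(-123.9°)) = -2.789 - j4.15 V
  V2 = 12.8·(cos(121.5°) + j·sin(121.5°)) = -6.688 + j10.91 V
  V3 = 177·(cos(115.3°) + j·sin(115.3°)) = -75.64 + j160 V
  V4 = 240·(cos(30.0°) + j·sin(30.0°)) = 207.8 + j120 V
Step 2 — Sum components: V_total = 122.7 + j286.8 V.
Step 3 — Convert to polar: |V_total| = 311.9 V, ∠V_total = 66.8°.

V_total = 311.9∠66.8° V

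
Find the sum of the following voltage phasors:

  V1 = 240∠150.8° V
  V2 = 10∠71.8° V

Step 1 — Convert each phasor to rectangular form:
  V1 = 240·(cos(150.8°) + j·sin(150.8°)) = -209.5 + j117.1 V
  V2 = 10·(cos(71.8°) + j·sin(71.8°)) = 3.123 + j9.5 V
Step 2 — Sum components: V_total = -206.4 + j126.6 V.
Step 3 — Convert to polar: |V_total| = 242.1 V, ∠V_total = 148.5°.

V_total = 242.1∠148.5° V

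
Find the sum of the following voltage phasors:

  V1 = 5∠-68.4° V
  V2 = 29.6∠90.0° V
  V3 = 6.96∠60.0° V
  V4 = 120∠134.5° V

Step 1 — Convert each phasor to rectangular form:
  V1 = 5·(cos(-68.4°) + j·sin(-68.4°)) = 1.841 - j4.649 V
  V2 = 29.6·(cos(90.0°) + j·sin(90.0°)) = 0 + j29.6 V
  V3 = 6.96·(cos(60.0°) + j·sin(60.0°)) = 3.48 + j6.028 V
  V4 = 120·(cos(134.5°) + j·sin(134.5°)) = -84.11 + j85.59 V
Step 2 — Sum components: V_total = -78.79 + j116.6 V.
Step 3 — Convert to polar: |V_total| = 140.7 V, ∠V_total = 124.1°.

V_total = 140.7∠124.1° V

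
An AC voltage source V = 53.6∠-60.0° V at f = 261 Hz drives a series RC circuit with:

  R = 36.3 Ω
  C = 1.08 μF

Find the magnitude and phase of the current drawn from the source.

Step 1 — Angular frequency: ω = 2π·f = 2π·261 = 1640 rad/s.
Step 2 — Component impedances:
  R: Z = R = 36.3 Ω
  C: Z = 1/(jωC) = -j/(ω·C) = 0 - j564.6 Ω
Step 3 — Series combination: Z_total = R + C = 36.3 - j564.6 Ω = 565.8∠-86.3° Ω.
Step 4 — Source phasor: V = 53.6∠-60.0° V = 26.8 - j46.42 V.
Step 5 — Ohm's law: I = V / Z_total = (26.8 - j46.42) / (36.3 - j564.6) = 0.08491 + j0.04201 A.
Step 6 — Convert to polar: |I| = 0.09474 A, ∠I = 26.3°.

I = 0.09474∠26.3° A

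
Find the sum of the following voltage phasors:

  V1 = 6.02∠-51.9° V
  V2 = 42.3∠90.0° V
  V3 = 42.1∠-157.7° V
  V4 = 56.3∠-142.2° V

Step 1 — Convert each phasor to rectangular form:
  V1 = 6.02·(cos(-51.9°) + j·sin(-51.9°)) = 3.715 - j4.737 V
  V2 = 42.3·(cos(90.0°) + j·sin(90.0°)) = 0 + j42.3 V
  V3 = 42.1·(cos(-157.7°) + j·sin(-157.7°)) = -38.95 - j15.98 V
  V4 = 56.3·(cos(-142.2°) + j·sin(-142.2°)) = -44.49 - j34.51 V
Step 2 — Sum components: V_total = -79.72 - j12.92 V.
Step 3 — Convert to polar: |V_total| = 80.76 V, ∠V_total = -170.8°.

V_total = 80.76∠-170.8° V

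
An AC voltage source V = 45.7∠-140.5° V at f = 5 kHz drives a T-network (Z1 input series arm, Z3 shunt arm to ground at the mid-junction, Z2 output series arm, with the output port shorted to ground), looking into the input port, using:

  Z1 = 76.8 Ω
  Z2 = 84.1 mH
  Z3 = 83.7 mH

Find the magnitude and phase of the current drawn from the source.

Step 1 — Angular frequency: ω = 2π·f = 2π·5000 = 3.142e+04 rad/s.
Step 2 — Component impedances:
  Z1: Z = R = 76.8 Ω
  Z2: Z = jωL = j·3.142e+04·0.0841 = 0 + j2642 Ω
  Z3: Z = jωL = j·3.142e+04·0.0837 = 0 + j2630 Ω
Step 3 — With the output port shorted to ground, the output series arm Z2 runs from the junction to ground; the shunt arm Z3 also runs from the junction to ground. They appear in parallel: Z3 || Z2 = 0 + j1318 Ω.
Step 4 — Series with input arm Z1: Z_in = Z1 + (Z3 || Z2) = 76.8 + j1318 Ω = 1320∠86.7° Ω.
Step 5 — Source phasor: V = 45.7∠-140.5° V = -35.26 - j29.07 V.
Step 6 — Ohm's law: I = V / Z_total = (-35.26 - j29.07) / (76.8 + j1318) = -0.02354 + j0.02539 A.
Step 7 — Convert to polar: |I| = 0.03462 A, ∠I = 132.8°.

I = 0.03462∠132.8° A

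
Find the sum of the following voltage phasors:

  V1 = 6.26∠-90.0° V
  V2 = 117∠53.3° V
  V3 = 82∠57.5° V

Step 1 — Convert each phasor to rectangular form:
  V1 = 6.26·(cos(-90.0°) + j·sin(-90.0°)) = 0 - j6.26 V
  V2 = 117·(cos(53.3°) + j·sin(53.3°)) = 69.92 + j93.81 V
  V3 = 82·(cos(57.5°) + j·sin(57.5°)) = 44.06 + j69.16 V
Step 2 — Sum components: V_total = 114 + j156.7 V.
Step 3 — Convert to polar: |V_total| = 193.8 V, ∠V_total = 54.0°.

V_total = 193.8∠54.0° V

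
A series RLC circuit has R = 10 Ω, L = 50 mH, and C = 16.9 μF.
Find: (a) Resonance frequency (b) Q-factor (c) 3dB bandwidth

Step 1 — Resonance: ω₀ = 1/√(LC) = 1/√(0.05·1.69e-05) = 1088 rad/s.
Step 2 — f₀ = ω₀/(2π) = 173.1 Hz.
Step 3 — Series Q: Q = ω₀L/R = 1088·0.05/10 = 5.439.
Step 4 — Bandwidth: Δω = ω₀/Q = 200 rad/s; BW = Δω/(2π) = 31.83 Hz.

(a) f₀ = 173.1 Hz  (b) Q = 5.439  (c) BW = 31.83 Hz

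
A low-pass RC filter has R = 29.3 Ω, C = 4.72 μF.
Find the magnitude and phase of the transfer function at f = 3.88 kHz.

Step 1 — Angular frequency: ω = 2π·3880 = 2.438e+04 rad/s.
Step 2 — Transfer function: H(jω) = 1/(1 + jωRC).
Step 3 — Denominator: 1 + jωRC = 1 + j·2.438e+04·29.3·4.72e-06 = 1 + j3.371.
Step 4 — H = 0.08086 - j0.2726.
Step 5 — Magnitude: |H| = 0.2844 (-10.9 dB); phase: φ = -73.5°.

|H| = 0.2844 (-10.9 dB), φ = -73.5°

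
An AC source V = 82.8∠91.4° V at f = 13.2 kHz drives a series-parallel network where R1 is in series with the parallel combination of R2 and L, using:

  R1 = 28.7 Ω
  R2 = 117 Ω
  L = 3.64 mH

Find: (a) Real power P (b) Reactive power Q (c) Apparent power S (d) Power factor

Step 1 — Angular frequency: ω = 2π·f = 2π·1.32e+04 = 8.294e+04 rad/s.
Step 2 — Component impedances:
  R1: Z = R = 28.7 Ω
  R2: Z = R = 117 Ω
  L: Z = jωL = j·8.294e+04·0.00364 = 0 + j301.9 Ω
Step 3 — Parallel branch: R2 || L = 1/(1/R2 + 1/L) = 101.7 + j39.42 Ω.
Step 4 — Series with R1: Z_total = R1 + (R2 || L) = 130.4 + j39.42 Ω = 136.2∠16.8° Ω.
Step 5 — Source phasor: V = 82.8∠91.4° V = -2.023 + j82.78 V.
Step 6 — Current: I = V / Z = 0.1616 + j0.5858 A = 0.6077∠74.6° A.
Step 7 — Complex power: S = V·I* = 48.17 + j14.56 VA.
Step 8 — Real power: P = Re(S) = 48.17 W.
Step 9 — Reactive power: Q = Im(S) = 14.56 VAR.
Step 10 — Apparent power: |S| = 50.32 VA.
Step 11 — Power factor: PF = P/|S| = 0.9572 (lagging).

(a) P = 48.17 W  (b) Q = 14.56 VAR  (c) S = 50.32 VA  (d) PF = 0.9572 (lagging)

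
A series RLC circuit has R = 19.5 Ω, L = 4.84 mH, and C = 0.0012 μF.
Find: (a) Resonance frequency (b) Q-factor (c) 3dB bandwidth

Step 1 — Resonance condition Im(Z)=0 gives ω₀ = 1/√(LC).
Step 2 — ω₀ = 1/√(0.00484·1.2e-09) = 4.149e+05 rad/s.
Step 3 — f₀ = ω₀/(2π) = 6.604e+04 Hz.
Step 4 — Series Q: Q = ω₀L/R = 4.149e+05·0.00484/19.5 = 103.
Step 5 — 3dB bandwidth: Δω = ω₀/Q = 4029 rad/s; BW = Δω/(2π) = 641.2 Hz.

(a) f₀ = 6.604e+04 Hz  (b) Q = 103  (c) BW = 641.2 Hz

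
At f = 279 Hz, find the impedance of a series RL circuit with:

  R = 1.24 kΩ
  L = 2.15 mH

Step 1 — Angular frequency: ω = 2π·f = 2π·279 = 1753 rad/s.
Step 2 — Component impedances:
  R: Z = R = 1240 Ω
  L: Z = jωL = j·1753·0.00215 = 0 + j3.769 Ω
Step 3 — Series combination: Z_total = R + L = 1240 + j3.769 Ω = 1240∠0.2° Ω.

Z = 1240 + j3.769 Ω = 1240∠0.2° Ω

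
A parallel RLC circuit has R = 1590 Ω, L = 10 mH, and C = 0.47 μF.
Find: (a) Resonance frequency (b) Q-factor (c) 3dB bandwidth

Step 1 — Resonance: ω₀ = 1/√(LC) = 1/√(0.01·4.7e-07) = 1.459e+04 rad/s.
Step 2 — f₀ = ω₀/(2π) = 2322 Hz.
Step 3 — Parallel Q: Q = R/(ω₀L) = 1590/(1.459e+04·0.01) = 10.9.
Step 4 — Bandwidth: Δω = ω₀/Q = 1338 rad/s; BW = Δω/(2π) = 213 Hz.

(a) f₀ = 2322 Hz  (b) Q = 10.9  (c) BW = 213 Hz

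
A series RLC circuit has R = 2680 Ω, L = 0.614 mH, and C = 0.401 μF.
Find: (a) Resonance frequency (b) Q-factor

Step 1 — Resonance condition Im(Z)=0 gives ω₀ = 1/√(LC).
Step 2 — ω₀ = 1/√(0.000614·4.01e-07) = 6.373e+04 rad/s.
Step 3 — f₀ = ω₀/(2π) = 1.014e+04 Hz.
Step 4 — Series Q: Q = ω₀L/R = 6.373e+04·0.000614/2680 = 0.0146.

(a) f₀ = 1.014e+04 Hz  (b) Q = 0.0146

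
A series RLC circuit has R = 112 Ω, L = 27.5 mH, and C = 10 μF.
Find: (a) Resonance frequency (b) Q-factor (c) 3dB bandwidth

Step 1 — Resonance: ω₀ = 1/√(LC) = 1/√(0.0275·1e-05) = 1907 rad/s.
Step 2 — f₀ = ω₀/(2π) = 303.5 Hz.
Step 3 — Series Q: Q = ω₀L/R = 1907·0.0275/112 = 0.4682.
Step 4 — Bandwidth: Δω = ω₀/Q = 4073 rad/s; BW = Δω/(2π) = 648.2 Hz.

(a) f₀ = 303.5 Hz  (b) Q = 0.4682  (c) BW = 648.2 Hz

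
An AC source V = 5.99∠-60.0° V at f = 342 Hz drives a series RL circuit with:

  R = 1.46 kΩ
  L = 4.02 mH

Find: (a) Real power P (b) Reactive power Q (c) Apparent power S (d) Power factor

Step 1 — Angular frequency: ω = 2π·f = 2π·342 = 2149 rad/s.
Step 2 — Component impedances:
  R: Z = R = 1460 Ω
  L: Z = jωL = j·2149·0.00402 = 0 + j8.638 Ω
Step 3 — Series combination: Z_total = R + L = 1460 + j8.638 Ω = 1460∠0.3° Ω.
Step 4 — Source phasor: V = 5.99∠-60.0° V = 2.995 - j5.187 V.
Step 5 — Current: I = V / Z = 0.00203 - j0.003565 A = 0.004103∠-60.3° A.
Step 6 — Complex power: S = V·I* = 0.02457 + j0.0001454 VA.
Step 7 — Real power: P = Re(S) = 0.02457 W.
Step 8 — Reactive power: Q = Im(S) = 0.0001454 VAR.
Step 9 — Apparent power: |S| = 0.02457 VA.
Step 10 — Power factor: PF = P/|S| = 1 (lagging).

(a) P = 0.02457 W  (b) Q = 0.0001454 VAR  (c) S = 0.02457 VA  (d) PF = 1 (lagging)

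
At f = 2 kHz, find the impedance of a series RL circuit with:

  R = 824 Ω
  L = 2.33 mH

Step 1 — Angular frequency: ω = 2π·f = 2π·2000 = 1.257e+04 rad/s.
Step 2 — Component impedances:
  R: Z = R = 824 Ω
  L: Z = jωL = j·1.257e+04·0.00233 = 0 + j29.28 Ω
Step 3 — Series combination: Z_total = R + L = 824 + j29.28 Ω = 824.5∠2.0° Ω.

Z = 824 + j29.28 Ω = 824.5∠2.0° Ω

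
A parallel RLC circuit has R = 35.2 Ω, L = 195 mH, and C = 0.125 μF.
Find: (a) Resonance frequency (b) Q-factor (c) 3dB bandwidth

Step 1 — Resonance: ω₀ = 1/√(LC) = 1/√(0.195·1.25e-07) = 6405 rad/s.
Step 2 — f₀ = ω₀/(2π) = 1019 Hz.
Step 3 — Parallel Q: Q = R/(ω₀L) = 35.2/(6405·0.195) = 0.02818.
Step 4 — Bandwidth: Δω = ω₀/Q = 2.273e+05 rad/s; BW = Δω/(2π) = 3.617e+04 Hz.

(a) f₀ = 1019 Hz  (b) Q = 0.02818  (c) BW = 3.617e+04 Hz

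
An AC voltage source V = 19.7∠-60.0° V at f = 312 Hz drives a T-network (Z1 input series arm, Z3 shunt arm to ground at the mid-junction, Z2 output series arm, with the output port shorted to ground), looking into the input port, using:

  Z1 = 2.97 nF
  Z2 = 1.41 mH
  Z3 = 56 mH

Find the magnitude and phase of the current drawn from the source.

Step 1 — Angular frequency: ω = 2π·f = 2π·312 = 1960 rad/s.
Step 2 — Component impedances:
  Z1: Z = 1/(jωC) = -j/(ω·C) = 0 - j1.718e+05 Ω
  Z2: Z = jωL = j·1960·0.00141 = 0 + j2.764 Ω
  Z3: Z = jωL = j·1960·0.056 = 0 + j109.8 Ω
Step 3 — With the output port shorted to ground, the output series arm Z2 runs from the junction to ground; the shunt arm Z3 also runs from the junction to ground. They appear in parallel: Z3 || Z2 = 0 + j2.696 Ω.
Step 4 — Series with input arm Z1: Z_in = Z1 + (Z3 || Z2) = 0 - j1.718e+05 Ω = 1.718e+05∠-90.0° Ω.
Step 5 — Source phasor: V = 19.7∠-60.0° V = 9.85 - j17.06 V.
Step 6 — Ohm's law: I = V / Z_total = (9.85 - j17.06) / (0 - j1.718e+05) = 9.933e-05 + j5.735e-05 A.
Step 7 — Convert to polar: |I| = 0.0001147 A, ∠I = 30.0°.

I = 0.0001147∠30.0° A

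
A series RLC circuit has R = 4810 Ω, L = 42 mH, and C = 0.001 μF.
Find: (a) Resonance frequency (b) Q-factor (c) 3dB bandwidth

Step 1 — Resonance: ω₀ = 1/√(LC) = 1/√(0.042·1e-09) = 1.543e+05 rad/s.
Step 2 — f₀ = ω₀/(2π) = 2.456e+04 Hz.
Step 3 — Series Q: Q = ω₀L/R = 1.543e+05·0.042/4810 = 1.347.
Step 4 — Bandwidth: Δω = ω₀/Q = 1.145e+05 rad/s; BW = Δω/(2π) = 1.823e+04 Hz.

(a) f₀ = 2.456e+04 Hz  (b) Q = 1.347  (c) BW = 1.823e+04 Hz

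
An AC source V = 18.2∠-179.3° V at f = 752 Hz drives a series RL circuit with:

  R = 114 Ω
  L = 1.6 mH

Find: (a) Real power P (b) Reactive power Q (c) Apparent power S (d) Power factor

Step 1 — Angular frequency: ω = 2π·f = 2π·752 = 4725 rad/s.
Step 2 — Component impedances:
  R: Z = R = 114 Ω
  L: Z = jωL = j·4725·0.0016 = 0 + j7.56 Ω
Step 3 — Series combination: Z_total = R + L = 114 + j7.56 Ω = 114.3∠3.8° Ω.
Step 4 — Source phasor: V = 18.2∠-179.3° V = -18.2 - j0.2223 V.
Step 5 — Current: I = V / Z = -0.1591 + j0.008598 A = 0.1593∠176.9° A.
Step 6 — Complex power: S = V·I* = 2.893 + j0.1918 VA.
Step 7 — Real power: P = Re(S) = 2.893 W.
Step 8 — Reactive power: Q = Im(S) = 0.1918 VAR.
Step 9 — Apparent power: |S| = 2.899 VA.
Step 10 — Power factor: PF = P/|S| = 0.9978 (lagging).

(a) P = 2.893 W  (b) Q = 0.1918 VAR  (c) S = 2.899 VA  (d) PF = 0.9978 (lagging)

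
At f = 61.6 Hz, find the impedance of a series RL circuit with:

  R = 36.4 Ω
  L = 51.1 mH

Step 1 — Angular frequency: ω = 2π·f = 2π·61.6 = 387 rad/s.
Step 2 — Component impedances:
  R: Z = R = 36.4 Ω
  L: Z = jωL = j·387·0.0511 = 0 + j19.78 Ω
Step 3 — Series combination: Z_total = R + L = 36.4 + j19.78 Ω = 41.43∠28.5° Ω.

Z = 36.4 + j19.78 Ω = 41.43∠28.5° Ω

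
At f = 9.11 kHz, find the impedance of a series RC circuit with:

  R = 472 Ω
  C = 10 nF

Step 1 — Angular frequency: ω = 2π·f = 2π·9110 = 5.724e+04 rad/s.
Step 2 — Component impedances:
  R: Z = R = 472 Ω
  C: Z = 1/(jωC) = -j/(ω·C) = 0 - j1747 Ω
Step 3 — Series combination: Z_total = R + C = 472 - j1747 Ω = 1810∠-74.9° Ω.

Z = 472 - j1747 Ω = 1810∠-74.9° Ω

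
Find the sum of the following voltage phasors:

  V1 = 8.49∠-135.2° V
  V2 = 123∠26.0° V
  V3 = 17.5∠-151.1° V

Step 1 — Convert each phasor to rectangular form:
  V1 = 8.49·(cos(-135.2°) + j·sin(-135.2°)) = -6.024 - j5.982 V
  V2 = 123·(cos(26.0°) + j·sin(26.0°)) = 110.6 + j53.92 V
  V3 = 17.5·(cos(-151.1°) + j·sin(-151.1°)) = -15.32 - j8.457 V
Step 2 — Sum components: V_total = 89.21 + j39.48 V.
Step 3 — Convert to polar: |V_total| = 97.55 V, ∠V_total = 23.9°.

V_total = 97.55∠23.9° V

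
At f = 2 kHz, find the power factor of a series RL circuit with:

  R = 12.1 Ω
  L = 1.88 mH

Step 1 — Angular frequency: ω = 2π·f = 2π·2000 = 1.257e+04 rad/s.
Step 2 — Component impedances:
  R: Z = R = 12.1 Ω
  L: Z = jωL = j·1.257e+04·0.00188 = 0 + j23.62 Ω
Step 3 — Series combination: Z_total = R + L = 12.1 + j23.62 Ω = 26.54∠62.9° Ω.
Step 4 — Power factor: PF = cos(φ) = Re(Z)/|Z| = 12.1/26.54 = 0.4559.
Step 5 — Type: Im(Z) = 23.62 ⇒ lagging (phase φ = 62.9°).

PF = 0.4559 (lagging, φ = 62.9°)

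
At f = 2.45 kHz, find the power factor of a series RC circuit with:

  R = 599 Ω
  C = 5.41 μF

Step 1 — Angular frequency: ω = 2π·f = 2π·2450 = 1.539e+04 rad/s.
Step 2 — Component impedances:
  R: Z = R = 599 Ω
  C: Z = 1/(jωC) = -j/(ω·C) = 0 - j12.01 Ω
Step 3 — Series combination: Z_total = R + C = 599 - j12.01 Ω = 599.1∠-1.1° Ω.
Step 4 — Power factor: PF = cos(φ) = Re(Z)/|Z| = 599/599.1 = 0.9998.
Step 5 — Type: Im(Z) = -12.01 ⇒ leading (phase φ = -1.1°).

PF = 0.9998 (leading, φ = -1.1°)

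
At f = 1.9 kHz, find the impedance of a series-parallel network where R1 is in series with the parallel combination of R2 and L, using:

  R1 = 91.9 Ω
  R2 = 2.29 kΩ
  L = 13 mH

Step 1 — Angular frequency: ω = 2π·f = 2π·1900 = 1.194e+04 rad/s.
Step 2 — Component impedances:
  R1: Z = R = 91.9 Ω
  R2: Z = R = 2290 Ω
  L: Z = jωL = j·1.194e+04·0.013 = 0 + j155.2 Ω
Step 3 — Parallel branch: R2 || L = 1/(1/R2 + 1/L) = 10.47 + j154.5 Ω.
Step 4 — Series with R1: Z_total = R1 + (R2 || L) = 102.4 + j154.5 Ω = 185.3∠56.5° Ω.

Z = 102.4 + j154.5 Ω = 185.3∠56.5° Ω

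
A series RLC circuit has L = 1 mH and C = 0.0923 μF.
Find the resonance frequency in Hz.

Step 1 — Resonance condition Im(Z)=0 gives ω₀ = 1/√(LC).
Step 2 — ω₀ = 1/√(0.001·9.23e-08) = 1.041e+05 rad/s.
Step 3 — f₀ = ω₀/(2π) = 1.657e+04 Hz.

f₀ = 1.657e+04 Hz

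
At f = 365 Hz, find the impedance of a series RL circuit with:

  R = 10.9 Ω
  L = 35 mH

Step 1 — Angular frequency: ω = 2π·f = 2π·365 = 2293 rad/s.
Step 2 — Component impedances:
  R: Z = R = 10.9 Ω
  L: Z = jωL = j·2293·0.035 = 0 + j80.27 Ω
Step 3 — Series combination: Z_total = R + L = 10.9 + j80.27 Ω = 81∠82.3° Ω.

Z = 10.9 + j80.27 Ω = 81∠82.3° Ω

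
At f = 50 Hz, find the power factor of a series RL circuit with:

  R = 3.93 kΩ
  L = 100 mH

Step 1 — Angular frequency: ω = 2π·f = 2π·50 = 314.2 rad/s.
Step 2 — Component impedances:
  R: Z = R = 3930 Ω
  L: Z = jωL = j·314.2·0.1 = 0 + j31.42 Ω
Step 3 — Series combination: Z_total = R + L = 3930 + j31.42 Ω = 3930∠0.5° Ω.
Step 4 — Power factor: PF = cos(φ) = Re(Z)/|Z| = 3930/3930 = 1.
Step 5 — Type: Im(Z) = 31.42 ⇒ lagging (phase φ = 0.5°).

PF = 1 (lagging, φ = 0.5°)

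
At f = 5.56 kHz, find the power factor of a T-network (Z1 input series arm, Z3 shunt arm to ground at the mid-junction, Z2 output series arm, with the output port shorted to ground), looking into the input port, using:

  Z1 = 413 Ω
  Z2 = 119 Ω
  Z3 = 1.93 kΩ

Step 1 — Angular frequency: ω = 2π·f = 2π·5560 = 3.493e+04 rad/s.
Step 2 — Component impedances:
  Z1: Z = R = 413 Ω
  Z2: Z = R = 119 Ω
  Z3: Z = R = 1930 Ω
Step 3 — With the output port shorted to ground, the output series arm Z2 runs from the junction to ground; the shunt arm Z3 also runs from the junction to ground. They appear in parallel: Z3 || Z2 = 112.1 Ω.
Step 4 — Series with input arm Z1: Z_in = Z1 + (Z3 || Z2) = 525.1 Ω = 525.1∠0.0° Ω.
Step 5 — Power factor: PF = cos(φ) = Re(Z)/|Z| = 525.1/525.1 = 1.
Step 6 — Type: Im(Z) = 0 ⇒ unity (phase φ = 0.0°).

PF = 1 (unity, φ = 0.0°)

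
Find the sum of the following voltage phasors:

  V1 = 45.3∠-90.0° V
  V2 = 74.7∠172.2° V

Step 1 — Convert each phasor to rectangular form:
  V1 = 45.3·(cos(-90.0°) + j·sin(-90.0°)) = 0 - j45.3 V
  V2 = 74.7·(cos(172.2°) + j·sin(172.2°)) = -74.01 + j10.14 V
Step 2 — Sum components: V_total = -74.01 - j35.16 V.
Step 3 — Convert to polar: |V_total| = 81.94 V, ∠V_total = -154.6°.

V_total = 81.94∠-154.6° V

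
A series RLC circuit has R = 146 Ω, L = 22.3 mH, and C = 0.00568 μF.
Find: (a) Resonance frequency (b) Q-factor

Step 1 — Resonance condition Im(Z)=0 gives ω₀ = 1/√(LC).
Step 2 — ω₀ = 1/√(0.0223·5.68e-09) = 8.885e+04 rad/s.
Step 3 — f₀ = ω₀/(2π) = 1.414e+04 Hz.
Step 4 — Series Q: Q = ω₀L/R = 8.885e+04·0.0223/146 = 13.57.

(a) f₀ = 1.414e+04 Hz  (b) Q = 13.57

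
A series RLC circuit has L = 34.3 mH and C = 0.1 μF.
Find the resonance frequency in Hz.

Step 1 — Resonance condition Im(Z)=0 gives ω₀ = 1/√(LC).
Step 2 — ω₀ = 1/√(0.0343·1e-07) = 1.707e+04 rad/s.
Step 3 — f₀ = ω₀/(2π) = 2718 Hz.

f₀ = 2718 Hz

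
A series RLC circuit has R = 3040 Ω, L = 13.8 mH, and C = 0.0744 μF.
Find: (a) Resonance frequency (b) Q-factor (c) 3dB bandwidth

Step 1 — Resonance: ω₀ = 1/√(LC) = 1/√(0.0138·7.44e-08) = 3.121e+04 rad/s.
Step 2 — f₀ = ω₀/(2π) = 4967 Hz.
Step 3 — Series Q: Q = ω₀L/R = 3.121e+04·0.0138/3040 = 0.1417.
Step 4 — Bandwidth: Δω = ω₀/Q = 2.203e+05 rad/s; BW = Δω/(2π) = 3.506e+04 Hz.

(a) f₀ = 4967 Hz  (b) Q = 0.1417  (c) BW = 3.506e+04 Hz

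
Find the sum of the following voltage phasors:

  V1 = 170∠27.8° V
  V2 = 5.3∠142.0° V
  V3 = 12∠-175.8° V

Step 1 — Convert each phasor to rectangular form:
  V1 = 170·(cos(27.8°) + j·sin(27.8°)) = 150.4 + j79.29 V
  V2 = 5.3·(cos(142.0°) + j·sin(142.0°)) = -4.176 + j3.263 V
  V3 = 12·(cos(-175.8°) + j·sin(-175.8°)) = -11.97 - j0.8789 V
Step 2 — Sum components: V_total = 134.2 + j81.67 V.
Step 3 — Convert to polar: |V_total| = 157.1 V, ∠V_total = 31.3°.

V_total = 157.1∠31.3° V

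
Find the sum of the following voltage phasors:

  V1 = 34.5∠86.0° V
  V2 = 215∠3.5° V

Step 1 — Convert each phasor to rectangular form:
  V1 = 34.5·(cos(86.0°) + j·sin(86.0°)) = 2.407 + j34.42 V
  V2 = 215·(cos(3.5°) + j·sin(3.5°)) = 214.6 + j13.13 V
Step 2 — Sum components: V_total = 217 + j47.54 V.
Step 3 — Convert to polar: |V_total| = 222.2 V, ∠V_total = 12.4°.

V_total = 222.2∠12.4° V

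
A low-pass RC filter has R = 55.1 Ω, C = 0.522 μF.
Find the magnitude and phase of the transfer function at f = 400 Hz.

Step 1 — Angular frequency: ω = 2π·400 = 2513 rad/s.
Step 2 — Transfer function: H(jω) = 1/(1 + jωRC).
Step 3 — Denominator: 1 + jωRC = 1 + j·2513·55.1·5.22e-07 = 1 + j0.07229.
Step 4 — H = 0.9948 - j0.07191.
Step 5 — Magnitude: |H| = 0.9974 (-0.0 dB); phase: φ = -4.1°.

|H| = 0.9974 (-0.0 dB), φ = -4.1°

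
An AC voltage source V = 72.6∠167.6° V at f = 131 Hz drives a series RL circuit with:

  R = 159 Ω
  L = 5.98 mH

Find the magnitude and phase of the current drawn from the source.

Step 1 — Angular frequency: ω = 2π·f = 2π·131 = 823.1 rad/s.
Step 2 — Component impedances:
  R: Z = R = 159 Ω
  L: Z = jωL = j·823.1·0.00598 = 0 + j4.922 Ω
Step 3 — Series combination: Z_total = R + L = 159 + j4.922 Ω = 159.1∠1.8° Ω.
Step 4 — Source phasor: V = 72.6∠167.6° V = -70.91 + j15.59 V.
Step 5 — Ohm's law: I = V / Z_total = (-70.91 + j15.59) / (159 + j4.922) = -0.4425 + j0.1117 A.
Step 6 — Convert to polar: |I| = 0.4564 A, ∠I = 165.8°.

I = 0.4564∠165.8° A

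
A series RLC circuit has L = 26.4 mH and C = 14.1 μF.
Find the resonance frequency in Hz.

Step 1 — Resonance condition Im(Z)=0 gives ω₀ = 1/√(LC).
Step 2 — ω₀ = 1/√(0.0264·1.41e-05) = 1639 rad/s.
Step 3 — f₀ = ω₀/(2π) = 260.9 Hz.

f₀ = 260.9 Hz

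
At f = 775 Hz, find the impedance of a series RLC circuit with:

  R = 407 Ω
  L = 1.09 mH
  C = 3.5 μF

Step 1 — Angular frequency: ω = 2π·f = 2π·775 = 4869 rad/s.
Step 2 — Component impedances:
  R: Z = R = 407 Ω
  L: Z = jωL = j·4869·0.00109 = 0 + j5.308 Ω
  C: Z = 1/(jωC) = -j/(ω·C) = 0 - j58.67 Ω
Step 3 — Series combination: Z_total = R + L + C = 407 - j53.37 Ω = 410.5∠-7.5° Ω.

Z = 407 - j53.37 Ω = 410.5∠-7.5° Ω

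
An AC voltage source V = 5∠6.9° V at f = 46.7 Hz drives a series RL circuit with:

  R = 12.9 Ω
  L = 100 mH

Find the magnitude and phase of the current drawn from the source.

Step 1 — Angular frequency: ω = 2π·f = 2π·46.7 = 293.4 rad/s.
Step 2 — Component impedances:
  R: Z = R = 12.9 Ω
  L: Z = jωL = j·293.4·0.1 = 0 + j29.34 Ω
Step 3 — Series combination: Z_total = R + L = 12.9 + j29.34 Ω = 32.05∠66.3° Ω.
Step 4 — Source phasor: V = 5∠6.9° V = 4.964 + j0.6007 V.
Step 5 — Ohm's law: I = V / Z_total = (4.964 + j0.6007) / (12.9 + j29.34) = 0.07948 - j0.1342 A.
Step 6 — Convert to polar: |I| = 0.156 A, ∠I = -59.4°.

I = 0.156∠-59.4° A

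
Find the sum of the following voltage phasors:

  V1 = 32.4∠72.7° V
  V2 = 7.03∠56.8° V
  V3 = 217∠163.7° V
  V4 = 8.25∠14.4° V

Step 1 — Convert each phasor to rectangular form:
  V1 = 32.4·(cos(72.7°) + j·sin(72.7°)) = 9.635 + j30.93 V
  V2 = 7.03·(cos(56.8°) + j·sin(56.8°)) = 3.849 + j5.882 V
  V3 = 217·(cos(163.7°) + j·sin(163.7°)) = -208.3 + j60.9 V
  V4 = 8.25·(cos(14.4°) + j·sin(14.4°)) = 7.991 + j2.052 V
Step 2 — Sum components: V_total = -186.8 + j99.77 V.
Step 3 — Convert to polar: |V_total| = 211.8 V, ∠V_total = 151.9°.

V_total = 211.8∠151.9° V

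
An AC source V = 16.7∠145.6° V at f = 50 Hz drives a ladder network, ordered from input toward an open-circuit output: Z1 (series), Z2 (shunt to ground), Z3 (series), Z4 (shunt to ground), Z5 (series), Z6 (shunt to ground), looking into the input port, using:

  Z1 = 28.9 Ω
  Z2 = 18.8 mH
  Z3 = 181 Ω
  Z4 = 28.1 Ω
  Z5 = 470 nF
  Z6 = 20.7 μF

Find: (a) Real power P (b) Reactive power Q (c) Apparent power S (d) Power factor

Step 1 — Angular frequency: ω = 2π·f = 2π·50 = 314.2 rad/s.
Step 2 — Component impedances:
  Z1: Z = R = 28.9 Ω
  Z2: Z = jωL = j·314.2·0.0188 = 0 + j5.906 Ω
  Z3: Z = R = 181 Ω
  Z4: Z = R = 28.1 Ω
  Z5: Z = 1/(jωC) = -j/(ω·C) = 0 - j6773 Ω
  Z6: Z = 1/(jωC) = -j/(ω·C) = 0 - j153.8 Ω
Step 3 — Ladder network (open output): work backward from the far end, alternating series and parallel combinations. Z_in = 29.07 + j5.902 Ω = 29.66∠11.5° Ω.
Step 4 — Source phasor: V = 16.7∠145.6° V = -13.78 + j9.435 V.
Step 5 — Current: I = V / Z = -0.392 + j0.4042 A = 0.5631∠134.1° A.
Step 6 — Complex power: S = V·I* = 9.215 + j1.871 VA.
Step 7 — Real power: P = Re(S) = 9.215 W.
Step 8 — Reactive power: Q = Im(S) = 1.871 VAR.
Step 9 — Apparent power: |S| = 9.403 VA.
Step 10 — Power factor: PF = P/|S| = 0.98 (lagging).

(a) P = 9.215 W  (b) Q = 1.871 VAR  (c) S = 9.403 VA  (d) PF = 0.98 (lagging)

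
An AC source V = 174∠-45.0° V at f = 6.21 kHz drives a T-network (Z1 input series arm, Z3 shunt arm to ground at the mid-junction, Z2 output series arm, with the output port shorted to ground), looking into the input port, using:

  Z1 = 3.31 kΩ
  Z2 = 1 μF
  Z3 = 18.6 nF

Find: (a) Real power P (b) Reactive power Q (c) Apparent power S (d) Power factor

Step 1 — Angular frequency: ω = 2π·f = 2π·6210 = 3.902e+04 rad/s.
Step 2 — Component impedances:
  Z1: Z = R = 3310 Ω
  Z2: Z = 1/(jωC) = -j/(ω·C) = 0 - j25.63 Ω
  Z3: Z = 1/(jωC) = -j/(ω·C) = 0 - j1378 Ω
Step 3 — With the output port shorted to ground, the output series arm Z2 runs from the junction to ground; the shunt arm Z3 also runs from the junction to ground. They appear in parallel: Z3 || Z2 = 0 - j25.16 Ω.
Step 4 — Series with input arm Z1: Z_in = Z1 + (Z3 || Z2) = 3310 - j25.16 Ω = 3310∠-0.4° Ω.
Step 5 — Source phasor: V = 174∠-45.0° V = 123 - j123 V.
Step 6 — Current: I = V / Z = 0.03745 - j0.03689 A = 0.05257∠-44.6° A.
Step 7 — Complex power: S = V·I* = 9.146 - j0.06953 VA.
Step 8 — Real power: P = Re(S) = 9.146 W.
Step 9 — Reactive power: Q = Im(S) = -0.06953 VAR.
Step 10 — Apparent power: |S| = 9.147 VA.
Step 11 — Power factor: PF = P/|S| = 1 (leading).

(a) P = 9.146 W  (b) Q = -0.06953 VAR  (c) S = 9.147 VA  (d) PF = 1 (leading)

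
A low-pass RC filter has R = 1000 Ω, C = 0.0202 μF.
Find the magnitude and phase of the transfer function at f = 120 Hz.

Step 1 — Angular frequency: ω = 2π·120 = 754 rad/s.
Step 2 — Transfer function: H(jω) = 1/(1 + jωRC).
Step 3 — Denominator: 1 + jωRC = 1 + j·754·1000·2.02e-08 = 1 + j0.01523.
Step 4 — H = 0.9998 - j0.01523.
Step 5 — Magnitude: |H| = 0.9999 (-0.0 dB); phase: φ = -0.9°.

|H| = 0.9999 (-0.0 dB), φ = -0.9°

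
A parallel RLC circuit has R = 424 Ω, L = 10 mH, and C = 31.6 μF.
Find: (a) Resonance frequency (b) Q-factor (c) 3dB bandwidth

Step 1 — Resonance: ω₀ = 1/√(LC) = 1/√(0.01·3.16e-05) = 1779 rad/s.
Step 2 — f₀ = ω₀/(2π) = 283.1 Hz.
Step 3 — Parallel Q: Q = R/(ω₀L) = 424/(1779·0.01) = 23.83.
Step 4 — Bandwidth: Δω = ω₀/Q = 74.64 rad/s; BW = Δω/(2π) = 11.88 Hz.

(a) f₀ = 283.1 Hz  (b) Q = 23.83  (c) BW = 11.88 Hz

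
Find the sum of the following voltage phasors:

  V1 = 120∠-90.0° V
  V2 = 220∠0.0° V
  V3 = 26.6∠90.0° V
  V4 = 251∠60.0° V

Step 1 — Convert each phasor to rectangular form:
  V1 = 120·(cos(-90.0°) + j·sin(-90.0°)) = 0 - j120 V
  V2 = 220·(cos(0.0°) + j·sin(0.0°)) = 220 V
  V3 = 26.6·(cos(90.0°) + j·sin(90.0°)) = 0 + j26.6 V
  V4 = 251·(cos(60.0°) + j·sin(60.0°)) = 125.5 + j217.4 V
Step 2 — Sum components: V_total = 345.5 + j124 V.
Step 3 — Convert to polar: |V_total| = 367.1 V, ∠V_total = 19.7°.

V_total = 367.1∠19.7° V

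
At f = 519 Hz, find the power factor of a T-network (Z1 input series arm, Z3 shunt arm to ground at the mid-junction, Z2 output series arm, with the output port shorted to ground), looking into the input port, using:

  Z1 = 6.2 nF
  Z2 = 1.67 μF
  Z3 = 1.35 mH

Step 1 — Angular frequency: ω = 2π·f = 2π·519 = 3261 rad/s.
Step 2 — Component impedances:
  Z1: Z = 1/(jωC) = -j/(ω·C) = 0 - j4.946e+04 Ω
  Z2: Z = 1/(jωC) = -j/(ω·C) = 0 - j183.6 Ω
  Z3: Z = jωL = j·3261·0.00135 = 0 + j4.402 Ω
Step 3 — With the output port shorted to ground, the output series arm Z2 runs from the junction to ground; the shunt arm Z3 also runs from the junction to ground. They appear in parallel: Z3 || Z2 = 0 + j4.51 Ω.
Step 4 — Series with input arm Z1: Z_in = Z1 + (Z3 || Z2) = 0 - j4.946e+04 Ω = 4.946e+04∠-90.0° Ω.
Step 5 — Power factor: PF = cos(φ) = Re(Z)/|Z| = 0/4.946e+04 = 0.
Step 6 — Type: Im(Z) = -4.946e+04 ⇒ leading (phase φ = -90.0°).

PF = 0 (leading, φ = -90.0°)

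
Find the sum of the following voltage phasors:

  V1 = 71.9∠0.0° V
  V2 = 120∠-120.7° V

Step 1 — Convert each phasor to rectangular form:
  V1 = 71.9·(cos(0.0°) + j·sin(0.0°)) = 71.9 V
  V2 = 120·(cos(-120.7°) + j·sin(-120.7°)) = -61.27 - j103.2 V
Step 2 — Sum components: V_total = 10.63 - j103.2 V.
Step 3 — Convert to polar: |V_total| = 103.7 V, ∠V_total = -84.1°.

V_total = 103.7∠-84.1° V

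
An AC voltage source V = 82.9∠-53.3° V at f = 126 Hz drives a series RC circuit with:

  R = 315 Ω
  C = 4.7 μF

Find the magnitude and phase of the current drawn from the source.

Step 1 — Angular frequency: ω = 2π·f = 2π·126 = 791.7 rad/s.
Step 2 — Component impedances:
  R: Z = R = 315 Ω
  C: Z = 1/(jωC) = -j/(ω·C) = 0 - j268.8 Ω
Step 3 — Series combination: Z_total = R + C = 315 - j268.8 Ω = 414.1∠-40.5° Ω.
Step 4 — Source phasor: V = 82.9∠-53.3° V = 49.54 - j66.47 V.
Step 5 — Ohm's law: I = V / Z_total = (49.54 - j66.47) / (315 - j268.8) = 0.1952 - j0.04446 A.
Step 6 — Convert to polar: |I| = 0.2002 A, ∠I = -12.8°.

I = 0.2002∠-12.8° A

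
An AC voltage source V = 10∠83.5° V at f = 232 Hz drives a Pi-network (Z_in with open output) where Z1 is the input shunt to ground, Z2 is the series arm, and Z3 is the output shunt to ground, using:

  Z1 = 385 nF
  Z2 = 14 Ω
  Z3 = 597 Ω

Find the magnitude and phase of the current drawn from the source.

Step 1 — Angular frequency: ω = 2π·f = 2π·232 = 1458 rad/s.
Step 2 — Component impedances:
  Z1: Z = 1/(jωC) = -j/(ω·C) = 0 - j1782 Ω
  Z2: Z = R = 14 Ω
  Z3: Z = R = 597 Ω
Step 3 — With open output, the series arm Z2 and the output shunt Z3 appear in series to ground: Z2 + Z3 = 611 Ω.
Step 4 — Parallel with input shunt Z1: Z_in = Z1 || (Z2 + Z3) = 546.7 - j187.5 Ω = 578∠-18.9° Ω.
Step 5 — Source phasor: V = 10∠83.5° V = 1.132 + j9.936 V.
Step 6 — Ohm's law: I = V / Z_total = (1.132 + j9.936) / (546.7 - j187.5) = -0.003723 + j0.0169 A.
Step 7 — Convert to polar: |I| = 0.0173 A, ∠I = 102.4°.

I = 0.0173∠102.4° A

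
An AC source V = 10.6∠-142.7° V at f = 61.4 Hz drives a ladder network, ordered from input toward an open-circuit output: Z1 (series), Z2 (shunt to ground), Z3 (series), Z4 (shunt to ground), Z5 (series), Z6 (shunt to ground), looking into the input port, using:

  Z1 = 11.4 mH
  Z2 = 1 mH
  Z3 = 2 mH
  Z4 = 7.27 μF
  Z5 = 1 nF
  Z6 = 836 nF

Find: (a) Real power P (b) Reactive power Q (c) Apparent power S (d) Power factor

Step 1 — Angular frequency: ω = 2π·f = 2π·61.4 = 385.8 rad/s.
Step 2 — Component impedances:
  Z1: Z = jωL = j·385.8·0.0114 = 0 + j4.398 Ω
  Z2: Z = jωL = j·385.8·0.001 = 0 + j0.3858 Ω
  Z3: Z = jωL = j·385.8·0.002 = 0 + j0.7716 Ω
  Z4: Z = 1/(jωC) = -j/(ω·C) = 0 - j356.5 Ω
  Z5: Z = 1/(jωC) = -j/(ω·C) = 0 - j2.592e+06 Ω
  Z6: Z = 1/(jωC) = -j/(ω·C) = 0 - j3101 Ω
Step 3 — Ladder network (open output): work backward from the far end, alternating series and parallel combinations. Z_in = 0 + j4.784 Ω = 4.784∠90.0° Ω.
Step 4 — Source phasor: V = 10.6∠-142.7° V = -8.432 - j6.423 V.
Step 5 — Current: I = V / Z = -1.343 + j1.762 A = 2.216∠127.3° A.
Step 6 — Complex power: S = V·I* = 0 + j23.49 VA.
Step 7 — Real power: P = Re(S) = 0 W.
Step 8 — Reactive power: Q = Im(S) = 23.49 VAR.
Step 9 — Apparent power: |S| = 23.49 VA.
Step 10 — Power factor: PF = P/|S| = 0 (lagging).

(a) P = 0 W  (b) Q = 23.49 VAR  (c) S = 23.49 VA  (d) PF = 0 (lagging)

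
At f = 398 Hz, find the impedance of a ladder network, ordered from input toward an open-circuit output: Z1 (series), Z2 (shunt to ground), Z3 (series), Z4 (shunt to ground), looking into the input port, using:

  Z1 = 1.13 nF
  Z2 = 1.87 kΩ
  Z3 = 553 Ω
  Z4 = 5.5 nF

Step 1 — Angular frequency: ω = 2π·f = 2π·398 = 2501 rad/s.
Step 2 — Component impedances:
  Z1: Z = 1/(jωC) = -j/(ω·C) = 0 - j3.539e+05 Ω
  Z2: Z = R = 1870 Ω
  Z3: Z = R = 553 Ω
  Z4: Z = 1/(jωC) = -j/(ω·C) = 0 - j7.271e+04 Ω
Step 3 — Ladder network (open output): work backward from the far end, alternating series and parallel combinations. Z_in = 1868 - j3.539e+05 Ω = 3.539e+05∠-89.7° Ω.

Z = 1868 - j3.539e+05 Ω = 3.539e+05∠-89.7° Ω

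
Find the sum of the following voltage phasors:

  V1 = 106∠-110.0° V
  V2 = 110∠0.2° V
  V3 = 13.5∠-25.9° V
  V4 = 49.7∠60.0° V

Step 1 — Convert each phasor to rectangular form:
  V1 = 106·(cos(-110.0°) + j·sin(-110.0°)) = -36.25 - j99.61 V
  V2 = 110·(cos(0.2°) + j·sin(0.2°)) = 110 + j0.384 V
  V3 = 13.5·(cos(-25.9°) + j·sin(-25.9°)) = 12.14 - j5.897 V
  V4 = 49.7·(cos(60.0°) + j·sin(60.0°)) = 24.85 + j43.04 V
Step 2 — Sum components: V_total = 110.7 - j62.08 V.
Step 3 — Convert to polar: |V_total| = 127 V, ∠V_total = -29.3°.

V_total = 127∠-29.3° V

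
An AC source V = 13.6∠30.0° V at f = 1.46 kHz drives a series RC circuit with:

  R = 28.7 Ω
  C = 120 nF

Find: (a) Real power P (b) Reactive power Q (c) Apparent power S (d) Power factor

Step 1 — Angular frequency: ω = 2π·f = 2π·1460 = 9173 rad/s.
Step 2 — Component impedances:
  R: Z = R = 28.7 Ω
  C: Z = 1/(jωC) = -j/(ω·C) = 0 - j908.4 Ω
Step 3 — Series combination: Z_total = R + C = 28.7 - j908.4 Ω = 908.9∠-88.2° Ω.
Step 4 — Source phasor: V = 13.6∠30.0° V = 11.78 + j6.8 V.
Step 5 — Current: I = V / Z = -0.007069 + j0.01319 A = 0.01496∠118.2° A.
Step 6 — Complex power: S = V·I* = 0.006426 - j0.2034 VA.
Step 7 — Real power: P = Re(S) = 0.006426 W.
Step 8 — Reactive power: Q = Im(S) = -0.2034 VAR.
Step 9 — Apparent power: |S| = 0.2035 VA.
Step 10 — Power factor: PF = P/|S| = 0.03158 (leading).

(a) P = 0.006426 W  (b) Q = -0.2034 VAR  (c) S = 0.2035 VA  (d) PF = 0.03158 (leading)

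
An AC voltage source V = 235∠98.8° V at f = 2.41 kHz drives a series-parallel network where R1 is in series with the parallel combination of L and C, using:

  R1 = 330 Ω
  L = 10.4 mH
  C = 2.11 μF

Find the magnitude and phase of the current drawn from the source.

Step 1 — Angular frequency: ω = 2π·f = 2π·2410 = 1.514e+04 rad/s.
Step 2 — Component impedances:
  R1: Z = R = 330 Ω
  L: Z = jωL = j·1.514e+04·0.0104 = 0 + j157.5 Ω
  C: Z = 1/(jωC) = -j/(ω·C) = 0 - j31.3 Ω
Step 3 — Parallel branch: L || C = 1/(1/L + 1/C) = 0 - j39.06 Ω.
Step 4 — Series with R1: Z_total = R1 + (L || C) = 330 - j39.06 Ω = 332.3∠-6.8° Ω.
Step 5 — Source phasor: V = 235∠98.8° V = -35.95 + j232.2 V.
Step 6 — Ohm's law: I = V / Z_total = (-35.95 + j232.2) / (330 - j39.06) = -0.1896 + j0.6813 A.
Step 7 — Convert to polar: |I| = 0.7072 A, ∠I = 105.6°.

I = 0.7072∠105.6° A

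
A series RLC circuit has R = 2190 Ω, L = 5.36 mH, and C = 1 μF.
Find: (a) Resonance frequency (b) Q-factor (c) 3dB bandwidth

Step 1 — Resonance condition Im(Z)=0 gives ω₀ = 1/√(LC).
Step 2 — ω₀ = 1/√(0.00536·1e-06) = 1.366e+04 rad/s.
Step 3 — f₀ = ω₀/(2π) = 2174 Hz.
Step 4 — Series Q: Q = ω₀L/R = 1.366e+04·0.00536/2190 = 0.03343.
Step 5 — 3dB bandwidth: Δω = ω₀/Q = 4.086e+05 rad/s; BW = Δω/(2π) = 6.503e+04 Hz.

(a) f₀ = 2174 Hz  (b) Q = 0.03343  (c) BW = 6.503e+04 Hz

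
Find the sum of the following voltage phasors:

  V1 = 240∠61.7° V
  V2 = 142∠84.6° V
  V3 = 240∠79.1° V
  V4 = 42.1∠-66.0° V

Step 1 — Convert each phasor to rectangular form:
  V1 = 240·(cos(61.7°) + j·sin(61.7°)) = 113.8 + j211.3 V
  V2 = 142·(cos(84.6°) + j·sin(84.6°)) = 13.36 + j141.4 V
  V3 = 240·(cos(79.1°) + j·sin(79.1°)) = 45.38 + j235.7 V
  V4 = 42.1·(cos(-66.0°) + j·sin(-66.0°)) = 17.12 - j38.46 V
Step 2 — Sum components: V_total = 189.7 + j549.9 V.
Step 3 — Convert to polar: |V_total| = 581.7 V, ∠V_total = 71.0°.

V_total = 581.7∠71.0° V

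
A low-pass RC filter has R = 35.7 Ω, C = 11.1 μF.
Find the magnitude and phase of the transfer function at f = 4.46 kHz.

Step 1 — Angular frequency: ω = 2π·4460 = 2.802e+04 rad/s.
Step 2 — Transfer function: H(jω) = 1/(1 + jωRC).
Step 3 — Denominator: 1 + jωRC = 1 + j·2.802e+04·35.7·1.11e-05 = 1 + j11.1.
Step 4 — H = 0.008044 - j0.08933.
Step 5 — Magnitude: |H| = 0.08969 (-20.9 dB); phase: φ = -84.9°.

|H| = 0.08969 (-20.9 dB), φ = -84.9°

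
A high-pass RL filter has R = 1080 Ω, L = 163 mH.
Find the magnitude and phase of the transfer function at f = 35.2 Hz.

Step 1 — Angular frequency: ω = 2π·35.2 = 221.2 rad/s.
Step 2 — Transfer function: H(jω) = jωL/(R + jωL).
Step 3 — Numerator jωL = j·36.05; denominator R + jωL = 1080 + j36.05.
Step 4 — H = 0.001113 + j0.03334.
Step 5 — Magnitude: |H| = 0.03336 (-29.5 dB); phase: φ = 88.1°.

|H| = 0.03336 (-29.5 dB), φ = 88.1°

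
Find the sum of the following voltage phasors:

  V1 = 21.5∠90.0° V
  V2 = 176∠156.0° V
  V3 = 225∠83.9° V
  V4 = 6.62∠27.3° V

Step 1 — Convert each phasor to rectangular form:
  V1 = 21.5·(cos(90.0°) + j·sin(90.0°)) = 0 + j21.5 V
  V2 = 176·(cos(156.0°) + j·sin(156.0°)) = -160.8 + j71.59 V
  V3 = 225·(cos(83.9°) + j·sin(83.9°)) = 23.91 + j223.7 V
  V4 = 6.62·(cos(27.3°) + j·sin(27.3°)) = 5.883 + j3.036 V
Step 2 — Sum components: V_total = -131 + j319.8 V.
Step 3 — Convert to polar: |V_total| = 345.6 V, ∠V_total = 112.3°.

V_total = 345.6∠112.3° V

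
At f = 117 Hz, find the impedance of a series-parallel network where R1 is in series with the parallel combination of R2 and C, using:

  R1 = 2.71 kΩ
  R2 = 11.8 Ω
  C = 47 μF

Step 1 — Angular frequency: ω = 2π·f = 2π·117 = 735.1 rad/s.
Step 2 — Component impedances:
  R1: Z = R = 2710 Ω
  R2: Z = R = 11.8 Ω
  C: Z = 1/(jωC) = -j/(ω·C) = 0 - j28.94 Ω
Step 3 — Parallel branch: R2 || C = 1/(1/R2 + 1/C) = 10.12 - j4.125 Ω.
Step 4 — Series with R1: Z_total = R1 + (R2 || C) = 2720 - j4.125 Ω = 2720∠-0.1° Ω.

Z = 2720 - j4.125 Ω = 2720∠-0.1° Ω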